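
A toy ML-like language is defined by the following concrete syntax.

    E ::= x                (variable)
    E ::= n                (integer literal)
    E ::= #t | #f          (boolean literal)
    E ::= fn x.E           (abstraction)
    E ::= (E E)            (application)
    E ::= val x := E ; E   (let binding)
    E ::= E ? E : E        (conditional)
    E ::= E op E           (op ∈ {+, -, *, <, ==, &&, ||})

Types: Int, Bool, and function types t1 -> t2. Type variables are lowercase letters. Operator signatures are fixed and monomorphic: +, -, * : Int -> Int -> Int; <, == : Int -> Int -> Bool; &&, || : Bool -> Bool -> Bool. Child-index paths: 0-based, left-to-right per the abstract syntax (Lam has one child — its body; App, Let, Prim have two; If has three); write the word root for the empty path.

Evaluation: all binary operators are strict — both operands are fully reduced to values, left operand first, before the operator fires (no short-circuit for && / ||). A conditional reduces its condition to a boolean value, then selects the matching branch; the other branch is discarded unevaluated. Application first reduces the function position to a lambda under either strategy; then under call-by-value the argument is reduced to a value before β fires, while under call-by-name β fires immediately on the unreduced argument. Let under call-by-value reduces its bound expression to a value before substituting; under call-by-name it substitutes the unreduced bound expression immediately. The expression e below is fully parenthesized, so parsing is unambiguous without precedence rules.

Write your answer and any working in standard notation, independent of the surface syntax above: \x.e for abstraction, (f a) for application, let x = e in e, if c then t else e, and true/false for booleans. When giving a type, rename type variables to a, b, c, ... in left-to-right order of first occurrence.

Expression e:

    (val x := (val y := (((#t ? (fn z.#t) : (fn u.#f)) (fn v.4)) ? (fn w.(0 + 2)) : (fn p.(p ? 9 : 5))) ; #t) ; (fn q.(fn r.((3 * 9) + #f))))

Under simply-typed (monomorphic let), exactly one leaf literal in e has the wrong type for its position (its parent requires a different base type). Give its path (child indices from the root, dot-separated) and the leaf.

Trace:
  unify Bool ~ Bool
\z._ : a -> Bool
\u._ : b -> Bool
  unify a -> Bool ~ b -> Bool
  unify a ~ b
  unify Bool ~ Bool
\v._ : c -> Int
  unify b -> Bool ~ (c -> Int) -> d
  unify b ~ c -> Int
  unify Bool ~ d
_ _ : Bool
  unify Bool ~ Bool
  unify Int ~ Int
  unify Int ~ Int
\w._ : e -> Int
p : f
  unify f ~ Bool
  unify Int ~ Int
\p._ : Bool -> Int
  unify e -> Int ~ Bool -> Int
  unify e ~ Bool
  unify Int ~ Int
let y : Bool -> Int
let x : Bool
  unify Int ~ Int
  unify Int ~ Int
  unify Int ~ Int
  unify Bool ~ Int
  FAIL: mismatch Bool ~ Int

Answer: 1.0.0.1 : false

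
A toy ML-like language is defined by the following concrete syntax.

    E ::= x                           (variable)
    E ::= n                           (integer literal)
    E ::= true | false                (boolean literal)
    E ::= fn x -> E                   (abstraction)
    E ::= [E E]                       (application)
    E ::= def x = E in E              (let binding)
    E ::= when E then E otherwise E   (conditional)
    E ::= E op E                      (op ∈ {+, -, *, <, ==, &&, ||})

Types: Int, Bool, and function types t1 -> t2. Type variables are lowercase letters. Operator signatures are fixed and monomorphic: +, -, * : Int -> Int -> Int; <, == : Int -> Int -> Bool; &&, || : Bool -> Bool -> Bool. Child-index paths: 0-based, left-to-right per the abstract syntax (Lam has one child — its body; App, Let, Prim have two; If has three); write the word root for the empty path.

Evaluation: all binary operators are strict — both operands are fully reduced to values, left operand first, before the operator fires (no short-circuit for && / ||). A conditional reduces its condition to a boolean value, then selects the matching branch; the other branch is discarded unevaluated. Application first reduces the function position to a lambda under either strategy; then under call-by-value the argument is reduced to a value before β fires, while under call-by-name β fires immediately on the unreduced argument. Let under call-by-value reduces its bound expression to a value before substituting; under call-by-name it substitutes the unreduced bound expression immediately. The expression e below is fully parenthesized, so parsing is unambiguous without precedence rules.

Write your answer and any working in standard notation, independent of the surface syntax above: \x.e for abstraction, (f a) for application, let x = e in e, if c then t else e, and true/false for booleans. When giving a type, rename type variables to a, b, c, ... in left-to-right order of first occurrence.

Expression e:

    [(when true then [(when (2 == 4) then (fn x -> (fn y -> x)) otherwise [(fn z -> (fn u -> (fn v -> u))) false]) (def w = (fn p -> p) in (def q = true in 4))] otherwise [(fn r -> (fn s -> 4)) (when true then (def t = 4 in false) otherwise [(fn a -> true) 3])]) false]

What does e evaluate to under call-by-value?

Answer: 4

Working:
step 0: ((if true then ((if (2 == 4) then (\x.(\y.x)) else ((\z.(\u.(\v.u))) false)) (let w = (\p.p) in (let q = true in 4))) else ((\r.(\s.4)) (if true then (let t = 4 in false) else ((\a.true) 3)))) false)
step 1: [if@0] (((if (2 == 4) then (\x.(\y.x)) else ((\z.(\u.(\v.u))) false)) (let w = (\p.p) in (let q = true in 4))) false)
step 2: [delta@0.0.0] (((if false then (\x.(\y.x)) else ((\z.(\u.(\v.u))) false)) (let w = (\p.p) in (let q = true in 4))) false)
step 3: [if@0.0] ((((\z.(\u.(\v.u))) false) (let w = (\p.p) in (let q = true in 4))) false)
step 4: [beta@0.0] (((\u.(\v.u)) (let w = (\p.p) in (let q = true in 4))) false)
step 5: [let@0.1] (((\u.(\v.u)) (let q = true in 4)) false)
step 6: [let@0.1] (((\u.(\v.u)) 4) false)
step 7: [beta@0] ((\v.4) false)
step 8: [beta@root] 4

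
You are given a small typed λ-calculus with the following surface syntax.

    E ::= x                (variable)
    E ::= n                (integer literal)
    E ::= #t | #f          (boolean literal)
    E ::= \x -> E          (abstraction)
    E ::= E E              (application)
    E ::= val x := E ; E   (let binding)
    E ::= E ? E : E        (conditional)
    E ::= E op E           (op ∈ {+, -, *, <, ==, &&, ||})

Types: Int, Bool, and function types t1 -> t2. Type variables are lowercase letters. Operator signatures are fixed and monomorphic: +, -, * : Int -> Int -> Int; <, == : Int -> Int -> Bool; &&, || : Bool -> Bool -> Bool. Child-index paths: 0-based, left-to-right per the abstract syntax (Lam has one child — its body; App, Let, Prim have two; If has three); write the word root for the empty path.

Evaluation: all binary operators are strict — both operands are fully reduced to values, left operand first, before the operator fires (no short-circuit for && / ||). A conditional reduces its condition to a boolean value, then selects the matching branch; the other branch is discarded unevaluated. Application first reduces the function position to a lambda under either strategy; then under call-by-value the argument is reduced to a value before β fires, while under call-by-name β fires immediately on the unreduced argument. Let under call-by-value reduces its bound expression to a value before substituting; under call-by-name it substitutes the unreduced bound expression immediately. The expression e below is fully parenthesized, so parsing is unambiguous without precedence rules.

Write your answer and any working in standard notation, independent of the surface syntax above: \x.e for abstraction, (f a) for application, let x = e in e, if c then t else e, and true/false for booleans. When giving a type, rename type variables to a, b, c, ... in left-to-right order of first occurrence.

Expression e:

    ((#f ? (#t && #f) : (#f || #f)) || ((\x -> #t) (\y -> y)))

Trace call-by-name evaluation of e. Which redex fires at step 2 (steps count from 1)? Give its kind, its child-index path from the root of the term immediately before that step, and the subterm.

Derivation:
step 0: ((if false then (true && false) else (false || false)) || ((\x.true) (\y.y)))
step 1: [if@0] ((false || false) || ((\x.true) (\y.y)))
step 2: [delta@0] (false || ((\x.true) (\y.y)))

Answer: delta at 0 : (false || false)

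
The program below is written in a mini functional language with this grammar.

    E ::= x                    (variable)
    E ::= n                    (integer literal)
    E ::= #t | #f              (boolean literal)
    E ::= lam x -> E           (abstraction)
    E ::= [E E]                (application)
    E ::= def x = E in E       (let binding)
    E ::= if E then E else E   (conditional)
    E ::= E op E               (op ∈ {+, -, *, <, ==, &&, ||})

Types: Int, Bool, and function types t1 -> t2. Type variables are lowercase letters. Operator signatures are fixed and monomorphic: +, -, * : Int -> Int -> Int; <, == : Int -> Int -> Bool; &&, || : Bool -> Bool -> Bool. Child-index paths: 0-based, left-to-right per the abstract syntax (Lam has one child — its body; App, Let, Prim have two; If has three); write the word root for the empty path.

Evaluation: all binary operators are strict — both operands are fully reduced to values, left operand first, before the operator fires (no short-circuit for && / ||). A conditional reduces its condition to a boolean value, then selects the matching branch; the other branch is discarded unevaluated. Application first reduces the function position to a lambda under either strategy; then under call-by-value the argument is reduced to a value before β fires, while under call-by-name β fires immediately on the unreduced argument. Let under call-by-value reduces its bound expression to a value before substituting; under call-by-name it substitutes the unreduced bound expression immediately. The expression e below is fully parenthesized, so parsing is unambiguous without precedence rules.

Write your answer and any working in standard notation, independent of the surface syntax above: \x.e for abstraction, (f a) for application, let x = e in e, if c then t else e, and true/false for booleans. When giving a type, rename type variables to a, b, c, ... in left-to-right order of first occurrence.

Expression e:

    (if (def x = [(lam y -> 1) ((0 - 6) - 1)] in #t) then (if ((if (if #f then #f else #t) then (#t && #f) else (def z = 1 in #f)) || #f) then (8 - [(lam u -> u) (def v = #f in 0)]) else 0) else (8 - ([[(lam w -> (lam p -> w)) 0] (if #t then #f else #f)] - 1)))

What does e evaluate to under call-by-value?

Answer: 0

Working:
step 0: (if (let x = ((\y.1) ((0 - 6) - 1)) in true) then (if ((if (if false then false else true) then (true && false) else (let z = 1 in false)) || false) then (8 - ((\u.u) (let v = false in 0))) else 0) else (8 - ((((\w.(\p.w)) 0) (if true then false else false)) - 1)))
step 1: [delta@0.0.1.0] (if (let x = ((\y.1) (-6 - 1)) in true) then (if ((if (if false then false else true) then (true && false) else (let z = 1 in false)) || false) then (8 - ((\u.u) (let v = false in 0))) else 0) else (8 - ((((\w.(\p.w)) 0) (if true then false else false)) - 1)))
step 2: [delta@0.0.1] (if (let x = ((\y.1) -7) in true) then (if ((if (if false then false else true) then (true && false) else (let z = 1 in false)) || false) then (8 - ((\u.u) (let v = false in 0))) else 0) else (8 - ((((\w.(\p.w)) 0) (if true then false else false)) - 1)))
step 3: [beta@0.0] (if (let x = 1 in true) then (if ((if (if false then false else true) then (true && false) else (let z = 1 in false)) || false) then (8 - ((\u.u) (let v = false in 0))) else 0) else (8 - ((((\w.(\p.w)) 0) (if true then false else false)) - 1)))
step 4: [let@0] (if true then (if ((if (if false then false else true) then (true && false) else (let z = 1 in false)) || false) then (8 - ((\u.u) (let v = false in 0))) else 0) else (8 - ((((\w.(\p.w)) 0) (if true then false else false)) - 1)))
step 5: [if@root] (if ((if (if false then false else true) then (true && false) else (let z = 1 in false)) || false) then (8 - ((\u.u) (let v = false in 0))) else 0)
step 6: [if@0.0.0] (if ((if true then (true && false) else (let z = 1 in false)) || false) then (8 - ((\u.u) (let v = false in 0))) else 0)
step 7: [if@0.0] (if ((true && false) || false) then (8 - ((\u.u) (let v = false in 0))) else 0)
step 8: [delta@0.0] (if (false || false) then (8 - ((\u.u) (let v = false in 0))) else 0)
step 9: [delta@0] (if false then (8 - ((\u.u) (let v = false in 0))) else 0)
step 10: [if@root] 0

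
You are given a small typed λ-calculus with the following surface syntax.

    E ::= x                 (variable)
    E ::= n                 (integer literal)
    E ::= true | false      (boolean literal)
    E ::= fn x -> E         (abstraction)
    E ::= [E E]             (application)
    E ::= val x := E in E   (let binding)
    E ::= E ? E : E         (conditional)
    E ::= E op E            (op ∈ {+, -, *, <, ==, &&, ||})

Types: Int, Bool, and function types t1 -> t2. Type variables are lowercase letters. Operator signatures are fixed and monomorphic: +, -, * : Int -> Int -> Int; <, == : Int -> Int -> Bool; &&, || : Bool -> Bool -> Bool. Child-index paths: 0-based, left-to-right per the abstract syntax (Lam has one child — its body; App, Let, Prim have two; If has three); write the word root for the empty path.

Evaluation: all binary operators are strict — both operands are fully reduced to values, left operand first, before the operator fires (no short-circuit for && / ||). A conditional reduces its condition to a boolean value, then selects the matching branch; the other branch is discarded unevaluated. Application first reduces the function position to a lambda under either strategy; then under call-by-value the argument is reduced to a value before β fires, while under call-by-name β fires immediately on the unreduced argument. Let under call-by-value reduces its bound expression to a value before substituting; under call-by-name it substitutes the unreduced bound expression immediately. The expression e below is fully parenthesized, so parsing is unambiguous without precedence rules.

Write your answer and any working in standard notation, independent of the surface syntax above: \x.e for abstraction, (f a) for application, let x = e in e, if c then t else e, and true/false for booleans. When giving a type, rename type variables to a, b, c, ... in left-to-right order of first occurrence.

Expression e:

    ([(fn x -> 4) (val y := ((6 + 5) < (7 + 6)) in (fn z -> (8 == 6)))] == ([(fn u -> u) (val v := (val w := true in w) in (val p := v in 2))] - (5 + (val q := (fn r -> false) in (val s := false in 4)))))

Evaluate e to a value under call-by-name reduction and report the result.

Trace:
step 0: (((\x.4) (let y = ((6 + 5) < (7 + 6)) in (\z.(8 == 6)))) == (((\u.u) (let v = (let w = true in w) in (let p = v in 2))) - (5 + (let q = (\r.false) in (let s = false in 4)))))
step 1: [beta@0] (4 == (((\u.u) (let v = (let w = true in w) in (let p = v in 2))) - (5 + (let q = (\r.false) in (let s = false in 4)))))
step 2: [beta@1.0] (4 == ((let v = (let w = true in w) in (let p = v in 2)) - (5 + (let q = (\r.false) in (let s = false in 4)))))
step 3: [let@1.0] (4 == ((let p = (let w = true in w) in 2) - (5 + (let q = (\r.false) in (let s = false in 4)))))
step 4: [let@1.0] (4 == (2 - (5 + (let q = (\r.false) in (let s = false in 4)))))
step 5: [let@1.1.1] (4 == (2 - (5 + (let s = false in 4))))
step 6: [let@1.1.1] (4 == (2 - (5 + 4)))
step 7: [delta@1.1] (4 == (2 - 9))
step 8: [delta@1] (4 == -7)
step 9: [delta@root] false

Answer: false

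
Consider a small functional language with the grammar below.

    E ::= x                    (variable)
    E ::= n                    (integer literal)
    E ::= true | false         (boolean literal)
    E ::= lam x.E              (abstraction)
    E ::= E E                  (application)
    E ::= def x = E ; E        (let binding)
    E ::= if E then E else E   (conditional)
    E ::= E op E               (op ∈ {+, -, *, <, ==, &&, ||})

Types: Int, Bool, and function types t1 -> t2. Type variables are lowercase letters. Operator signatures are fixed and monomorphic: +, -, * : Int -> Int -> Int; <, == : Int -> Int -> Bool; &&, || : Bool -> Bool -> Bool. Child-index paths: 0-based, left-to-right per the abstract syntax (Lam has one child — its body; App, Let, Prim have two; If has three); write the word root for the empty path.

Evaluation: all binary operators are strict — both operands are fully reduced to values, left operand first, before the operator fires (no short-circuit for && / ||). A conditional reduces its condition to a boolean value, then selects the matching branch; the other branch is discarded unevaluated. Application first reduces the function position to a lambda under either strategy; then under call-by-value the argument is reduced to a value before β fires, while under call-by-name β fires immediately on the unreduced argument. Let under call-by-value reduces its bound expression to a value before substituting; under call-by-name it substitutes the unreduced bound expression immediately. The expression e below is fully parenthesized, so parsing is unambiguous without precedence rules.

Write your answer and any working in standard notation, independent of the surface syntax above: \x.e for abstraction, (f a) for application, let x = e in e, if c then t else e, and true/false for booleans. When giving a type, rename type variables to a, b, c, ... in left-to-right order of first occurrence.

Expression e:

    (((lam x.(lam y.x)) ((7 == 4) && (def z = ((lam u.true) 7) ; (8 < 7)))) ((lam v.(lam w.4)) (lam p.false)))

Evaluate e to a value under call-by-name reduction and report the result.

Trace:
step 0: (((\x.(\y.x)) ((7 == 4) && (let z = ((\u.true) 7) in (8 < 7)))) ((\v.(\w.4)) (\p.false)))
step 1: [beta@0] ((\y.((7 == 4) && (let z = ((\u.true) 7) in (8 < 7)))) ((\v.(\w.4)) (\p.false)))
step 2: [beta@root] ((7 == 4) && (let z = ((\u.true) 7) in (8 < 7)))
step 3: [delta@0] (false && (let z = ((\u.true) 7) in (8 < 7)))
step 4: [let@1] (false && (8 < 7))
step 5: [delta@1] (false && false)
step 6: [delta@root] false

Answer: false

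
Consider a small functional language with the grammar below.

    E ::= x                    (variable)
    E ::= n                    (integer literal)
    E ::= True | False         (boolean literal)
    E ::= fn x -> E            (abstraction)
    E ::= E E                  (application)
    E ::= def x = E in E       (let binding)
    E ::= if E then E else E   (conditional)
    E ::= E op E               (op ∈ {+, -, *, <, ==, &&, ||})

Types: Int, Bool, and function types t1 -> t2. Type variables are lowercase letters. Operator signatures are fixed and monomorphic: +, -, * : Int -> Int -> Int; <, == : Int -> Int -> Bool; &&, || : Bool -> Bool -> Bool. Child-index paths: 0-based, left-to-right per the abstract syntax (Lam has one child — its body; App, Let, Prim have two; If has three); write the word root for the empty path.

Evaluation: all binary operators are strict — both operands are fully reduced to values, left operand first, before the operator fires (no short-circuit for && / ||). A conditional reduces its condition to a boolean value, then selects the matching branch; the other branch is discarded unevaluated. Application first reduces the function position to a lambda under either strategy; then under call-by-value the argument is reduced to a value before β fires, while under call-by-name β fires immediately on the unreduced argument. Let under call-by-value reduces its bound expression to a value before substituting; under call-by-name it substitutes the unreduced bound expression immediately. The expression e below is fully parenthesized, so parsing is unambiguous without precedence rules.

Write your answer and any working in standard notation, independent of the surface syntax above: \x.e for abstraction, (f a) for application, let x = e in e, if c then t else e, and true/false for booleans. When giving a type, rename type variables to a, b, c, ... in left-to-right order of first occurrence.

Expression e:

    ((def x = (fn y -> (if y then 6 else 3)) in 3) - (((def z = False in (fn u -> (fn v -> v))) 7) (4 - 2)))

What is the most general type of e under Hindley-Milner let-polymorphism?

Answer: Int

Trace:
y : a
  unify a ~ Bool
  unify Int ~ Int
\y._ : Bool -> Int
let x : Bool -> Int
  unify Int ~ Int
let z : Bool
v : c
\v._ : c -> c
\u._ : b -> c -> c
  unify b -> c -> c ~ Int -> d
  unify b ~ Int
  unify c -> c ~ d
_ _ : c -> c
  unify Int ~ Int
  unify Int ~ Int
  unify c -> c ~ Int -> e
  unify c ~ Int
  unify Int ~ e
_ _ : Int
  unify Int ~ Int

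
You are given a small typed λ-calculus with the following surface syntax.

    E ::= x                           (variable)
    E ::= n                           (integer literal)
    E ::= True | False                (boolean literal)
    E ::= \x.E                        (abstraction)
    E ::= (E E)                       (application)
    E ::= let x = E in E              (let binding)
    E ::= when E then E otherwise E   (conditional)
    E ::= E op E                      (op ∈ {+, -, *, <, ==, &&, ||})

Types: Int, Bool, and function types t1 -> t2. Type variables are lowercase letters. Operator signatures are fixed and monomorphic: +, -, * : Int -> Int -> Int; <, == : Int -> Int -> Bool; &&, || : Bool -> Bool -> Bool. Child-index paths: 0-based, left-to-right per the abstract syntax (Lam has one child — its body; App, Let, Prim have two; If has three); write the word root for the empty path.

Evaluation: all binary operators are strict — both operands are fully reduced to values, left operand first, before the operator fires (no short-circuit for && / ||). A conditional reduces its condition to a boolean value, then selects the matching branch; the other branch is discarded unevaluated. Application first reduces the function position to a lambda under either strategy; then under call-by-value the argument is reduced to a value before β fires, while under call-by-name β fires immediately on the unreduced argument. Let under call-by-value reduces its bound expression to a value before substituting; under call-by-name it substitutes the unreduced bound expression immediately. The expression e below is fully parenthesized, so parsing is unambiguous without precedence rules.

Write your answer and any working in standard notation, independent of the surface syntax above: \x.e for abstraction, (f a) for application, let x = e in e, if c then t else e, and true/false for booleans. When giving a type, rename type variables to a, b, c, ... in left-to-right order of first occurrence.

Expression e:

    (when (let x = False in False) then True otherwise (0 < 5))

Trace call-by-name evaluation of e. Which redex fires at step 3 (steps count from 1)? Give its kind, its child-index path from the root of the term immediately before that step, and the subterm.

Answer: delta at root : (0 < 5)

Derivation:
step 0: (if (let x = false in false) then true else (0 < 5))
step 1: [let@0] (if false then true else (0 < 5))
step 2: [if@root] (0 < 5)
step 3: [delta@root] true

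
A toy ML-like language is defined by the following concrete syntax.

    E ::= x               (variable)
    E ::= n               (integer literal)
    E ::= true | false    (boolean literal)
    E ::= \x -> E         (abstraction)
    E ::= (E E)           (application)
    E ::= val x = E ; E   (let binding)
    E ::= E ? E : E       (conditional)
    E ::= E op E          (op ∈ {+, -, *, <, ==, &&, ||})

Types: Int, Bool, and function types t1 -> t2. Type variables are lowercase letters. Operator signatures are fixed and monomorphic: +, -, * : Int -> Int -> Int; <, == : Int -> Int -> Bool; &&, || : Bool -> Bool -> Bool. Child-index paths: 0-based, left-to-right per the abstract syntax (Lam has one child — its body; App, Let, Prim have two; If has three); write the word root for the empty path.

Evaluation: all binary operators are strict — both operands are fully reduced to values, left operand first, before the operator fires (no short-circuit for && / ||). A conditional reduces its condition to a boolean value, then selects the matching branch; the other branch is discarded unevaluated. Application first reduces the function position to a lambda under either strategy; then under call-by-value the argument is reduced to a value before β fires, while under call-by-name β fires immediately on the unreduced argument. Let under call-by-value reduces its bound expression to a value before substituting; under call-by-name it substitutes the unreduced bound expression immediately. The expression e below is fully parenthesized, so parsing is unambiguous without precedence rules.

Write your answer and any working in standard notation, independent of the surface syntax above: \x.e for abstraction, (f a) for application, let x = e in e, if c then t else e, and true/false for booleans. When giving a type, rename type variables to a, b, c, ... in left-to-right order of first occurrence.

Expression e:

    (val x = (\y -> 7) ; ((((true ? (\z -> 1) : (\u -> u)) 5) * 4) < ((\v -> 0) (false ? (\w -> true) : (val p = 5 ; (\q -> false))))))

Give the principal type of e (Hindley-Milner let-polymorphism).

Trace:
\y._ : a -> Int
let x : forall. a -> Int
  unify Bool ~ Bool
\z._ : b -> Int
u : c
\u._ : c -> c
  unify b -> Int ~ c -> c
  unify b ~ c
  unify Int ~ c
  unify Int -> Int ~ Int -> d
  unify Int ~ Int
  unify Int ~ d
_ _ : Int
  unify Int ~ Int
  unify Int ~ Int
  unify Int ~ Int
\v._ : e -> Int
  unify Bool ~ Bool
\w._ : f -> Bool
let p : Int
\q._ : g -> Bool
  unify f -> Bool ~ g -> Bool
  unify f ~ g
  unify Bool ~ Bool
  unify e -> Int ~ (g -> Bool) -> h
  unify e ~ g -> Bool
  unify Int ~ h
_ _ : Int
  unify Int ~ Int

Answer: Bool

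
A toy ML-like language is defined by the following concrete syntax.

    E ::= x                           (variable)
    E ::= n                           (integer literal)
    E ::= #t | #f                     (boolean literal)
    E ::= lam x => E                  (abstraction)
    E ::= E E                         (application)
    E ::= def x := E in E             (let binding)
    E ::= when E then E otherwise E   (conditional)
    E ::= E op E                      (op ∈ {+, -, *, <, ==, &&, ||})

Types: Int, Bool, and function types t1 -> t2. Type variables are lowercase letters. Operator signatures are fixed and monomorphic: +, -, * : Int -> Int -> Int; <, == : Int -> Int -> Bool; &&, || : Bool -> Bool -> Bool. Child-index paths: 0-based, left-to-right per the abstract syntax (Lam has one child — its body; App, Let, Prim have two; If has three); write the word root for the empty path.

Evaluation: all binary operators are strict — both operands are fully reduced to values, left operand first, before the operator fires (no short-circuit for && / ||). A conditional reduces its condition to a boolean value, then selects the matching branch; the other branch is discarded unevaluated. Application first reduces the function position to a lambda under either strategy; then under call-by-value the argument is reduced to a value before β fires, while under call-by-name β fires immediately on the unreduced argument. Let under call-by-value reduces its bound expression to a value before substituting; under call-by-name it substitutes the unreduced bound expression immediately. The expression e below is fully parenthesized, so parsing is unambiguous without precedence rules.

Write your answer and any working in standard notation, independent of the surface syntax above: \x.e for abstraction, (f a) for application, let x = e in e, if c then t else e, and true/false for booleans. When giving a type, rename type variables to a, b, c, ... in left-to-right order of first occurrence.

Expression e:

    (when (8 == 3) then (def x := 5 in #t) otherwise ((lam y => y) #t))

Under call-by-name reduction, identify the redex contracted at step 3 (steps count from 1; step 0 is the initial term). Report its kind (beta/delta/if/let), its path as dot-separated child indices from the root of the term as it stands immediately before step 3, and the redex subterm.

Derivation:
step 0: (if (8 == 3) then (let x = 5 in true) else ((\y.y) true))
step 1: [delta@0] (if false then (let x = 5 in true) else ((\y.y) true))
step 2: [if@root] ((\y.y) true)
step 3: [beta@root] true

Answer: beta at root : ((\y.y) true)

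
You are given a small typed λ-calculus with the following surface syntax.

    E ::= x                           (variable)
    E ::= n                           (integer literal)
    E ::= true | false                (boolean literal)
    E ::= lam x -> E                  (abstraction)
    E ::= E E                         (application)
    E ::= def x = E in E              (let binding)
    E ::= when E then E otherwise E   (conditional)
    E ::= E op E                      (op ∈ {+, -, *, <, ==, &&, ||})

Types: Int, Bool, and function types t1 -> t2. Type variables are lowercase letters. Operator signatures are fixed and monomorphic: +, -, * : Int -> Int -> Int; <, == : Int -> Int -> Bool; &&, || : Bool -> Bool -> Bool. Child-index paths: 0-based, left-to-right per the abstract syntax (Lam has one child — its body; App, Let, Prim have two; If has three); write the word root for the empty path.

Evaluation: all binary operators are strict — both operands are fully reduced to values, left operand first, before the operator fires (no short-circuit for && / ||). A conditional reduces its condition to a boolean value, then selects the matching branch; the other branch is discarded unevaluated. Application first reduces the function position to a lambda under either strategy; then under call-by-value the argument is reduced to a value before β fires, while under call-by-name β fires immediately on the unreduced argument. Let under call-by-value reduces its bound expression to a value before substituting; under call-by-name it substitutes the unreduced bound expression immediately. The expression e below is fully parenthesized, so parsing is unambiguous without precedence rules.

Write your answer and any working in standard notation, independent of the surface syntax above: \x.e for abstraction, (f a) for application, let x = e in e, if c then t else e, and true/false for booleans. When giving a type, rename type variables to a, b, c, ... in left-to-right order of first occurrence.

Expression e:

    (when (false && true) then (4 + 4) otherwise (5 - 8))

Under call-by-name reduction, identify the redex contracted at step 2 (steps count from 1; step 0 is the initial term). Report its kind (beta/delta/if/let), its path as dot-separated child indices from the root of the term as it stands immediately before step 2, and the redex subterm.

Answer: if at root : (if false then (4 + 4) else (5 - 8))

Working:
step 0: (if (false && true) then (4 + 4) else (5 - 8))
step 1: [delta@0] (if false then (4 + 4) else (5 - 8))
step 2: [if@root] (5 - 8)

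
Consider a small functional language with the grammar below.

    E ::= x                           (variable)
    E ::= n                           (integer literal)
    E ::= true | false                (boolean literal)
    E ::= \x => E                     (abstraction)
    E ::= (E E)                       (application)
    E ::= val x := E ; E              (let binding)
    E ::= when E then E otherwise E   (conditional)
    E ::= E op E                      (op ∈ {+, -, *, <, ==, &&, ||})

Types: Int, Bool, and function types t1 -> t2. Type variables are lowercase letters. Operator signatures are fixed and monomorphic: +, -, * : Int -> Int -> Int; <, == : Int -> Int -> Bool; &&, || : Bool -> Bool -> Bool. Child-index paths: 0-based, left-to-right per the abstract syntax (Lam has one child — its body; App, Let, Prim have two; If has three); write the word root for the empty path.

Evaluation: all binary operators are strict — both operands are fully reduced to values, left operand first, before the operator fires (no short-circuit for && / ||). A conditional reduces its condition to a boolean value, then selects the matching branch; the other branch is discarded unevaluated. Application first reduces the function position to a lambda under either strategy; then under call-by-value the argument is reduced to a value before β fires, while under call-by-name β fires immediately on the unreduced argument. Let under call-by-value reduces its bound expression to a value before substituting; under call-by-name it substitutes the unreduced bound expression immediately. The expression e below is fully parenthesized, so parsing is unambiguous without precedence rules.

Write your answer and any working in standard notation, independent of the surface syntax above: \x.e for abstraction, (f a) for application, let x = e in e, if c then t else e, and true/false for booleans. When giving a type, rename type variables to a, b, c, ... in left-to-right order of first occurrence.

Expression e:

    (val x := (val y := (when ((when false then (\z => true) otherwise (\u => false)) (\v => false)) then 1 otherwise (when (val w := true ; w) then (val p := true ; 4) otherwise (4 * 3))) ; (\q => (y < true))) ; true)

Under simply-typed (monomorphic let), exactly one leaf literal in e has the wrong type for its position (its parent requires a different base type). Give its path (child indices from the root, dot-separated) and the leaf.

Answer: 0.1.0.1 : true

Derivation:
  unify Bool ~ Bool
\z._ : a -> Bool
\u._ : b -> Bool
  unify a -> Bool ~ b -> Bool
  unify a ~ b
  unify Bool ~ Bool
\v._ : c -> Bool
  unify b -> Bool ~ (c -> Bool) -> d
  unify b ~ c -> Bool
  unify Bool ~ d
_ _ : Bool
  unify Bool ~ Bool
let w : Bool
w : Bool
  unify Bool ~ Bool
let p : Bool
  unify Int ~ Int
  unify Int ~ Int
  unify Int ~ Int
  unify Int ~ Int
let y : Int
y : Int
  unify Int ~ Int
  unify Bool ~ Int
  FAIL: mismatch Bool ~ Int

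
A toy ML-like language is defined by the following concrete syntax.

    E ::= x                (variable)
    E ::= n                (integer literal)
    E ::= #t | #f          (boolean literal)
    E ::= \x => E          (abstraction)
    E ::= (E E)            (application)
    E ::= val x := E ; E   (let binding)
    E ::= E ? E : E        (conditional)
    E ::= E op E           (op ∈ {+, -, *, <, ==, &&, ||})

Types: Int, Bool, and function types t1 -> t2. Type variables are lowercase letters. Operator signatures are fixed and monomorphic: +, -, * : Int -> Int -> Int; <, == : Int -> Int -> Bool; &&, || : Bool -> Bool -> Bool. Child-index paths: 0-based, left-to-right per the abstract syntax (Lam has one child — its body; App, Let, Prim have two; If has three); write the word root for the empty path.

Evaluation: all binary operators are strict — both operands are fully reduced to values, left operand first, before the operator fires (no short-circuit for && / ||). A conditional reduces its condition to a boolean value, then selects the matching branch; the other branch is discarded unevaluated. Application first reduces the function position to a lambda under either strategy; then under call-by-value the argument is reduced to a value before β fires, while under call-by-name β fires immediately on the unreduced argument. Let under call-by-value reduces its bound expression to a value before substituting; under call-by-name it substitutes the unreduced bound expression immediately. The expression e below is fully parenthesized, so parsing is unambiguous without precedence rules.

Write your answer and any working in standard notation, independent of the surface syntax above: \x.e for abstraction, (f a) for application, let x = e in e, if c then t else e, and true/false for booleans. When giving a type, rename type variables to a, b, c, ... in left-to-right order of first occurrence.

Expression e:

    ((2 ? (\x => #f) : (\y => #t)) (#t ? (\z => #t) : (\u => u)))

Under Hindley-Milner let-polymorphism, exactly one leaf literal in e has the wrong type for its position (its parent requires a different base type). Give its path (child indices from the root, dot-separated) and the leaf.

Answer: 0.0 : 2

Derivation:
  unify Int ~ Bool
  FAIL: mismatch Int ~ Bool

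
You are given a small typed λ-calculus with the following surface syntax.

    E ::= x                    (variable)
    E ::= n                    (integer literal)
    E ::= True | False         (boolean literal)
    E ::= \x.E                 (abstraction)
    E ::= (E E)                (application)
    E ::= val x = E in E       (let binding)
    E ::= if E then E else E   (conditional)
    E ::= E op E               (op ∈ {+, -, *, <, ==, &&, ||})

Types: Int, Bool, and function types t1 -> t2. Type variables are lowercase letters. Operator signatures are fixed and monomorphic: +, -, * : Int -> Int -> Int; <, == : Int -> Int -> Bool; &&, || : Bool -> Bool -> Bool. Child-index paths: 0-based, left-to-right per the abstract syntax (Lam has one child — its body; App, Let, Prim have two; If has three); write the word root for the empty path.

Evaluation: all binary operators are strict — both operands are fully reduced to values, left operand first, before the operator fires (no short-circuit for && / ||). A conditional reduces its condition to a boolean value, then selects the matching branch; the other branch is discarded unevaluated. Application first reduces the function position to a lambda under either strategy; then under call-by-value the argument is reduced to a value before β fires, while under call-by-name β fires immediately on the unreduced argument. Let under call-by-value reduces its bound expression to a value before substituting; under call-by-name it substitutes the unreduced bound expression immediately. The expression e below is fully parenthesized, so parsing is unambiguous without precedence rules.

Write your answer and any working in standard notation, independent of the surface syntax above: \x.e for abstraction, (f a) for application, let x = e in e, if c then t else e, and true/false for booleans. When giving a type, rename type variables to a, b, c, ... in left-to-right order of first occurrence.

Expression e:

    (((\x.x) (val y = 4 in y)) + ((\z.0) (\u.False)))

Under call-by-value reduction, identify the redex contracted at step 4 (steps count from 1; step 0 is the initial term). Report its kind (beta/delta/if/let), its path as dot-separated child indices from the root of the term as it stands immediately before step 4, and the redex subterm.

Derivation:
step 0: (((\x.x) (let y = 4 in y)) + ((\z.0) (\u.false)))
step 1: [let@0.1] (((\x.x) 4) + ((\z.0) (\u.false)))
step 2: [beta@0] (4 + ((\z.0) (\u.false)))
step 3: [beta@1] (4 + 0)
step 4: [delta@root] 4

Answer: delta at root : (4 + 0)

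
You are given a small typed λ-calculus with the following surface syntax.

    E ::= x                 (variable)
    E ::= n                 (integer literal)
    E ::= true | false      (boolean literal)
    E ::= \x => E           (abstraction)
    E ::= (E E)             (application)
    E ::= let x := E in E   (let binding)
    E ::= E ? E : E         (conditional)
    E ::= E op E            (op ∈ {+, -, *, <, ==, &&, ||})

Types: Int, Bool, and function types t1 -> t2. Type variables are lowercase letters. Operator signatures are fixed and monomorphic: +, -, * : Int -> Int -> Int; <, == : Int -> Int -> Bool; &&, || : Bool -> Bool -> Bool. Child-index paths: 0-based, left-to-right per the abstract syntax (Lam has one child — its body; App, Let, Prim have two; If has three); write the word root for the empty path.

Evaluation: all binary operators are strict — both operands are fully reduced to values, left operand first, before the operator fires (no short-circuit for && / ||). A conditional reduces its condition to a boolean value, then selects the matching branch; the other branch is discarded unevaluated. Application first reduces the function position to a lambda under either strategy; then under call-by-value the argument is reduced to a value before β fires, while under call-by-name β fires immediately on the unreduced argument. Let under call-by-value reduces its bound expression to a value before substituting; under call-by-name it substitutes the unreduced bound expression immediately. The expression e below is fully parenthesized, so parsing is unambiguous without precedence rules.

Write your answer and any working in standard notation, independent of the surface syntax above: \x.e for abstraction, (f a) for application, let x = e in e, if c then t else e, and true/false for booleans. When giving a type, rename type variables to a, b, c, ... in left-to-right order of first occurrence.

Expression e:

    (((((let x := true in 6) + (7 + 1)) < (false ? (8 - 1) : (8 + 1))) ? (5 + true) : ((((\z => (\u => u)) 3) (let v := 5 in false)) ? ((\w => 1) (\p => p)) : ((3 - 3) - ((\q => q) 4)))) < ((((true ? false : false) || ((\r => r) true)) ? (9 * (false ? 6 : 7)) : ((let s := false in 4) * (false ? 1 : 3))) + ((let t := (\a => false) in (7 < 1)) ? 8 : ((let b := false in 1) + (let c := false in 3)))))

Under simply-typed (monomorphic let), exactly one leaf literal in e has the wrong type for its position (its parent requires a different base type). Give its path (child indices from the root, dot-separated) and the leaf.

Trace:
let x : Bool
  unify Int ~ Int
  unify Int ~ Int
  unify Int ~ Int
  unify Int ~ Int
  unify Int ~ Int
  unify Bool ~ Bool
  unify Int ~ Int
  unify Int ~ Int
  unify Int ~ Int
  unify Int ~ Int
  unify Int ~ Int
  unify Int ~ Int
  unify Bool ~ Bool
  unify Int ~ Int
  unify Bool ~ Int
  FAIL: mismatch Bool ~ Int

Answer: 0.1.1 : true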